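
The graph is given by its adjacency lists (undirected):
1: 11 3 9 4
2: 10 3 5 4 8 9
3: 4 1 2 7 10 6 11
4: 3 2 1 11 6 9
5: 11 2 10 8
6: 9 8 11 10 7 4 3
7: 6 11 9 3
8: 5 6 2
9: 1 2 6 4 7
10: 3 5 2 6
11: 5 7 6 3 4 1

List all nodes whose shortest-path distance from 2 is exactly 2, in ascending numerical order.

Level 0: 2
Level 1: 3, 4, 5, 8, 9, 10
Level 2: 1, 6, 7, 11

1, 6, 7, 11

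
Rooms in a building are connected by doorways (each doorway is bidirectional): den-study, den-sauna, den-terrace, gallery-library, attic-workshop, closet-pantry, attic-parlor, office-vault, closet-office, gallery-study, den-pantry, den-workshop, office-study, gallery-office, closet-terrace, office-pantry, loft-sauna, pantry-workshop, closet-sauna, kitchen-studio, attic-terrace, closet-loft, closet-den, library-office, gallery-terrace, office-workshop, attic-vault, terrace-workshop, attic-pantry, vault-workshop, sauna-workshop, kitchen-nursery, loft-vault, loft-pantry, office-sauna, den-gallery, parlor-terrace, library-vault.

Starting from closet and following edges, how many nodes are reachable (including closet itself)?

BFS from closet visits: closet, den, loft, office, pantry, sauna, terrace, gallery, study, workshop, vault, library, attic, parlor
Reachable nodes: 14 of 17 total.

14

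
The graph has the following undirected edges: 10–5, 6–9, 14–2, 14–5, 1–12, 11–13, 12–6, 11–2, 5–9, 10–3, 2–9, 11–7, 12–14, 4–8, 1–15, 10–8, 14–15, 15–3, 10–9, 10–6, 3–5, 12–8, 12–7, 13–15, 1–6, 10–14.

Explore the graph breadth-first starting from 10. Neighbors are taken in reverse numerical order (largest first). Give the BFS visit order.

10 -> 14 -> 9 -> 8 -> 6 -> 5 -> 3 -> 15 -> 12 -> 2 -> 4 -> 1 -> 13 -> 7 -> 11

Visit 10; enqueue 14, 9, 8, 6, 5, 3 → queue [14, 9, 8, 6, 5, 3]
Visit 14; enqueue 15, 12, 2 → queue [9, 8, 6, 5, 3, 15, 12, 2]
Visit 9 → queue [8, 6, 5, 3, 15, 12, 2]
Visit 8; enqueue 4 → queue [6, 5, 3, 15, 12, 2, 4]
Visit 6; enqueue 1 → queue [5, 3, 15, 12, 2, 4, 1]
Visit 5 → queue [3, 15, 12, 2, 4, 1]
Visit 3 → queue [15, 12, 2, 4, 1]
Visit 15; enqueue 13 → queue [12, 2, 4, 1, 13]
Visit 12; enqueue 7 → queue [2, 4, 1, 13, 7]
Visit 2; enqueue 11 → queue [4, 1, 13, 7, 11]
Visit 4 → queue [1, 13, 7, 11]
Visit 1 → queue [13, 7, 11]
Visit 13 → queue [7, 11]
Visit 7 → queue [11]
Visit 11 → queue []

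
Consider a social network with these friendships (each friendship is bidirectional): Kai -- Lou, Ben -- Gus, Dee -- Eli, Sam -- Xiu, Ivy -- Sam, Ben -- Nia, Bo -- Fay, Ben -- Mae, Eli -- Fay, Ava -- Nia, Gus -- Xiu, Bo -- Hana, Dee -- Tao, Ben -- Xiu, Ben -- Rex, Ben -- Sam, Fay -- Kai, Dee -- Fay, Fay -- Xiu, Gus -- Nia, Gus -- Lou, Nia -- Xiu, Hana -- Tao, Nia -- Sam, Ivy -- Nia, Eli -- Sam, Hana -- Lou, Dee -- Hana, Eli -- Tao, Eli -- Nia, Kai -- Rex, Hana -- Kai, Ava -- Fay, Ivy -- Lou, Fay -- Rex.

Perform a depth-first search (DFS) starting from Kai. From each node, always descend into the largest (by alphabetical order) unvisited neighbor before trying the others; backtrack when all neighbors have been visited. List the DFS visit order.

Kai → Rex → Fay → Xiu → Sam → Nia → Ivy → Lou → Hana → Tao → Eli → Dee → Bo → Gus → Ben → Mae → Ava

Visit Kai
Kai → Rex
Rex → Fay
Fay → Xiu
Xiu → Sam
Sam → Nia
Nia → Ivy
Ivy → Lou
Lou → Hana
Hana → Tao
Tao → Eli
Eli → Dee
Hana → Bo
Lou → Gus
Gus → Ben
Ben → Mae
Nia → Ava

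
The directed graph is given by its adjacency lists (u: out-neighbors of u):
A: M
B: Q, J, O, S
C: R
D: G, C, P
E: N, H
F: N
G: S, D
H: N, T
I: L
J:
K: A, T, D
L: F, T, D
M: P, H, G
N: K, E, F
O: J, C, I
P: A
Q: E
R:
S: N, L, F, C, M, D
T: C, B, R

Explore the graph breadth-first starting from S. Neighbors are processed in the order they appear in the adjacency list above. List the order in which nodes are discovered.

S N L F C M D K E T R P H G A B Q J O I

Visit S; enqueue N, L, F, C, M, D → queue [N, L, F, C, M, D]
Visit N; enqueue K, E → queue [L, F, C, M, D, K, E]
Visit L; enqueue T → queue [F, C, M, D, K, E, T]
Visit F → queue [C, M, D, K, E, T]
Visit C; enqueue R → queue [M, D, K, E, T, R]
Visit M; enqueue P, H, G → queue [D, K, E, T, R, P, H, G]
Visit D → queue [K, E, T, R, P, H, G]
Visit K; enqueue A → queue [E, T, R, P, H, G, A]
Visit E → queue [T, R, P, H, G, A]
Visit T; enqueue B → queue [R, P, H, G, A, B]
Visit R → queue [P, H, G, A, B]
Visit P → queue [H, G, A, B]
Visit H → queue [G, A, B]
Visit G → queue [A, B]
Visit A → queue [B]
Visit B; enqueue Q, J, O → queue [Q, J, O]
Visit Q → queue [J, O]
Visit J → queue [O]
Visit O; enqueue I → queue [I]
Visit I → queue []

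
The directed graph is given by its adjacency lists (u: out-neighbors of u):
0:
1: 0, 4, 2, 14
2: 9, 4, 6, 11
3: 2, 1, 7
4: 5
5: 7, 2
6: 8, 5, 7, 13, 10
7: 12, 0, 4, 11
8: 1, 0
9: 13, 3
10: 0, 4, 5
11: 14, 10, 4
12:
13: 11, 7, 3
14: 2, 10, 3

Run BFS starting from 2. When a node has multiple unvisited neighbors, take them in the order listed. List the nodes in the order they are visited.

Visit 2; enqueue 9, 4, 6, 11 → queue [9, 4, 6, 11]
Visit 9; enqueue 13, 3 → queue [4, 6, 11, 13, 3]
Visit 4; enqueue 5 → queue [6, 11, 13, 3, 5]
Visit 6; enqueue 8, 7, 10 → queue [11, 13, 3, 5, 8, 7, 10]
Visit 11; enqueue 14 → queue [13, 3, 5, 8, 7, 10, 14]
Visit 13 → queue [3, 5, 8, 7, 10, 14]
Visit 3; enqueue 1 → queue [5, 8, 7, 10, 14, 1]
Visit 5 → queue [8, 7, 10, 14, 1]
Visit 8; enqueue 0 → queue [7, 10, 14, 1, 0]
Visit 7; enqueue 12 → queue [10, 14, 1, 0, 12]
Visit 10 → queue [14, 1, 0, 12]
Visit 14 → queue [1, 0, 12]
Visit 1 → queue [0, 12]
Visit 0 → queue [12]
Visit 12 → queue []

2 -> 9 -> 4 -> 6 -> 11 -> 13 -> 3 -> 5 -> 8 -> 7 -> 10 -> 14 -> 1 -> 0 -> 12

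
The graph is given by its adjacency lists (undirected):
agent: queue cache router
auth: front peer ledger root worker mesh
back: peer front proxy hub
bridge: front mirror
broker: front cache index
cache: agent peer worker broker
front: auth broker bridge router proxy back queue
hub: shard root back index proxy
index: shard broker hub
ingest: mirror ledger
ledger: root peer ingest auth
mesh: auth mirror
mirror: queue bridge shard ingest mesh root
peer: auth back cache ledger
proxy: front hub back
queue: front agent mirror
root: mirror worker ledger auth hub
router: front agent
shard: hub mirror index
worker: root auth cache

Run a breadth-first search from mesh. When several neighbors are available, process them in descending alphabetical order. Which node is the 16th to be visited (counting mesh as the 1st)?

cache

Visit mesh; enqueue mirror, auth → queue [mirror, auth]
Visit mirror; enqueue shard, root, queue, ingest, bridge → queue [auth, shard, root, queue, ingest, bridge]
Visit auth; enqueue worker, peer, ledger, front → queue [shard, root, queue, ingest, bridge, worker, peer, ledger, front]
Visit shard; enqueue index, hub → queue [root, queue, ingest, bridge, worker, peer, ledger, front, index, hub]
Visit root → queue [queue, ingest, bridge, worker, peer, ledger, front, index, hub]
Visit queue; enqueue agent → queue [ingest, bridge, worker, peer, ledger, front, index, hub, agent]
Visit ingest → queue [bridge, worker, peer, ledger, front, index, hub, agent]
Visit bridge → queue [worker, peer, ledger, front, index, hub, agent]
Visit worker; enqueue cache → queue [peer, ledger, front, index, hub, agent, cache]
Visit peer; enqueue back → queue [ledger, front, index, hub, agent, cache, back]
Visit ledger → queue [front, index, hub, agent, cache, back]
Visit front; enqueue router, proxy, broker → queue [index, hub, agent, cache, back, router, proxy, broker]
Visit index → queue [hub, agent, cache, back, router, proxy, broker]
Visit hub → queue [agent, cache, back, router, proxy, broker]
Visit agent → queue [cache, back, router, proxy, broker]
Visit cache → queue [back, router, proxy, broker]
Visit back → queue [router, proxy, broker]
Visit router → queue [proxy, broker]
Visit proxy → queue [broker]
Visit broker → queue []

Visit order: mesh, mirror, auth, shard, root, queue, ingest, bridge, worker, peer, ledger, front, index, hub, agent, cache, back, router, proxy, broker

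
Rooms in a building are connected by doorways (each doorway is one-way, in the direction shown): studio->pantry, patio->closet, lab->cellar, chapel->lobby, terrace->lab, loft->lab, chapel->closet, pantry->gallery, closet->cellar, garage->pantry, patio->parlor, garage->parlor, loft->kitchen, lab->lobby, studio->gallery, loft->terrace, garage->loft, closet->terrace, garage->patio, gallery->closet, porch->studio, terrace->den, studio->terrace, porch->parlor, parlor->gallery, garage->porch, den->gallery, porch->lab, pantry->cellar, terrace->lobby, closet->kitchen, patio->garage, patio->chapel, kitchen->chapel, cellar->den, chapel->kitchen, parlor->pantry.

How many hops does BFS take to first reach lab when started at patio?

Level 0: patio
Level 1: chapel, closet, garage, parlor
Level 2: cellar, gallery, kitchen, lobby, loft, pantry, porch, terrace
Level 3: den, lab, studio
lab first appears at level 3.

3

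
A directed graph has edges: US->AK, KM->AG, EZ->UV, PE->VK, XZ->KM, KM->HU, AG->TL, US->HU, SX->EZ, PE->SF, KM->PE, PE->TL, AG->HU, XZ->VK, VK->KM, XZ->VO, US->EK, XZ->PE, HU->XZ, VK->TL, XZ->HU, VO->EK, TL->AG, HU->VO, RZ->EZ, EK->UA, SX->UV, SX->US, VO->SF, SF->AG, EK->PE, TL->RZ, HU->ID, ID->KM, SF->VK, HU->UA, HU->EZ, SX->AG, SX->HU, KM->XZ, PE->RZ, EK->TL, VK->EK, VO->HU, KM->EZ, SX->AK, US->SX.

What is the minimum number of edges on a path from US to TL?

Level 0: US
Level 1: AK, EK, HU, SX
Level 2: AG, EZ, ID, PE, TL, UA, UV, VO, XZ
Level 3: KM, RZ, SF, VK
TL first appears at level 2.

2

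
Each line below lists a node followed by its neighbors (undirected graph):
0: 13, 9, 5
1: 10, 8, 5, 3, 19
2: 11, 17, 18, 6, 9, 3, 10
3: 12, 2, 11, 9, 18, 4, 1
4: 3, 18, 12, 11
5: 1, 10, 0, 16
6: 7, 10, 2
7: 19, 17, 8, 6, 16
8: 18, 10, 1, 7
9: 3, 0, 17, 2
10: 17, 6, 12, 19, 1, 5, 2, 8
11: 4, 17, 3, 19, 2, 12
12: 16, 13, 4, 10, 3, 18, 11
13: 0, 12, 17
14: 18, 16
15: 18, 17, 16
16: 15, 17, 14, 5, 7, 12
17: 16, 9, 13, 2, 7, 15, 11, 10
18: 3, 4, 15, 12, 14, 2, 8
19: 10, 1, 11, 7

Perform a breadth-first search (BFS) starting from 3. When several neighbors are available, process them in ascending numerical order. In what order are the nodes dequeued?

Visit 3; enqueue 1, 2, 4, 9, 11, 12, 18 → queue [1, 2, 4, 9, 11, 12, 18]
Visit 1; enqueue 5, 8, 10, 19 → queue [2, 4, 9, 11, 12, 18, 5, 8, 10, 19]
Visit 2; enqueue 6, 17 → queue [4, 9, 11, 12, 18, 5, 8, 10, 19, 6, 17]
Visit 4 → queue [9, 11, 12, 18, 5, 8, 10, 19, 6, 17]
Visit 9; enqueue 0 → queue [11, 12, 18, 5, 8, 10, 19, 6, 17, 0]
Visit 11 → queue [12, 18, 5, 8, 10, 19, 6, 17, 0]
Visit 12; enqueue 13, 16 → queue [18, 5, 8, 10, 19, 6, 17, 0, 13, 16]
Visit 18; enqueue 14, 15 → queue [5, 8, 10, 19, 6, 17, 0, 13, 16, 14, 15]
Visit 5 → queue [8, 10, 19, 6, 17, 0, 13, 16, 14, 15]
Visit 8; enqueue 7 → queue [10, 19, 6, 17, 0, 13, 16, 14, 15, 7]
Visit 10 → queue [19, 6, 17, 0, 13, 16, 14, 15, 7]
Visit 19 → queue [6, 17, 0, 13, 16, 14, 15, 7]
Visit 6 → queue [17, 0, 13, 16, 14, 15, 7]
Visit 17 → queue [0, 13, 16, 14, 15, 7]
Visit 0 → queue [13, 16, 14, 15, 7]
Visit 13 → queue [16, 14, 15, 7]
Visit 16 → queue [14, 15, 7]
Visit 14 → queue [15, 7]
Visit 15 → queue [7]
Visit 7 → queue []

3 → 1 → 2 → 4 → 9 → 11 → 12 → 18 → 5 → 8 → 10 → 19 → 6 → 17 → 0 → 13 → 16 → 14 → 15 → 7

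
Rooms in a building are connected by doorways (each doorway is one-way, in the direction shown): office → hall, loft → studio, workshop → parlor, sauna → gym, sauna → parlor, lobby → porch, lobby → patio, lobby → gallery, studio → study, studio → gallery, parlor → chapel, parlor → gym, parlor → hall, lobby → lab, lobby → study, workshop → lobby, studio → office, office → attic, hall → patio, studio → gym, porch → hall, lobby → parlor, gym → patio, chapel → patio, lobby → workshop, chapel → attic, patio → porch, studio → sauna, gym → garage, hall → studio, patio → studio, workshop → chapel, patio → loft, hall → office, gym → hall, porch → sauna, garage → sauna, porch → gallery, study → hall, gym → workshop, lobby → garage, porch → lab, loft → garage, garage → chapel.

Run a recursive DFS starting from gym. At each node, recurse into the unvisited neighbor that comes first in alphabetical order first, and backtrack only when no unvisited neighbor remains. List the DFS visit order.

gym, garage, chapel, attic, patio, loft, studio, gallery, office, hall, sauna, parlor, study, porch, lab, workshop, lobby

Visit gym
gym → garage
garage → chapel
chapel → attic
chapel → patio
patio → loft
loft → studio
studio → gallery
studio → office
office → hall
studio → sauna
sauna → parlor
studio → study
patio → porch
porch → lab
gym → workshop
workshop → lobby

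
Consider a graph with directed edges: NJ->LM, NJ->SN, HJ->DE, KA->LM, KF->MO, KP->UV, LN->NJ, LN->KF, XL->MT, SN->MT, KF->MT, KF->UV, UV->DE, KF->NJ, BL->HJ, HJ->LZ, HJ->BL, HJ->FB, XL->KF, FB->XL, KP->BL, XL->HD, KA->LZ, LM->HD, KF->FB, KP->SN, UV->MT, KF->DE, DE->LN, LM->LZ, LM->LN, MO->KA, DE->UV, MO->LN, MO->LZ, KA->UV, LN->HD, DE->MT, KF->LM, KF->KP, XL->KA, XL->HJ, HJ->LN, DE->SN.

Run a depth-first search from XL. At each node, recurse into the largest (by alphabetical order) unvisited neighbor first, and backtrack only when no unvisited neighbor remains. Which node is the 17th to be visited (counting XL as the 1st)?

FB

Visit XL
XL → MT
XL → KF
KF → UV
UV → DE
DE → SN
DE → LN
LN → NJ
NJ → LM
LM → LZ
LM → HD
KF → MO
MO → KA
KF → KP
KP → BL
BL → HJ
HJ → FB

Visit order: XL, MT, KF, UV, DE, SN, LN, NJ, LM, LZ, HD, MO, KA, KP, BL, HJ, FB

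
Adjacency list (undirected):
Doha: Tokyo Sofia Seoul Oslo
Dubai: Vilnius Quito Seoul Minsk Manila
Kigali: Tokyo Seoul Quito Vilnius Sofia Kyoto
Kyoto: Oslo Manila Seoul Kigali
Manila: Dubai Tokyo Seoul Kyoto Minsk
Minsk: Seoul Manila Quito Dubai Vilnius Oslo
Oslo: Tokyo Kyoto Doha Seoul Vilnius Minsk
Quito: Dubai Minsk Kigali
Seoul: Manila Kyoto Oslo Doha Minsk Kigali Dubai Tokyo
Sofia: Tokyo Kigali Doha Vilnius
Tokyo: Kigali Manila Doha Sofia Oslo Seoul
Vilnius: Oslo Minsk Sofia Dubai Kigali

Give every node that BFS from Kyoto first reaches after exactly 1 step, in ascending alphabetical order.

Kigali, Manila, Oslo, Seoul

Level 0: Kyoto
Level 1: Kigali, Manila, Oslo, Seoul
Level 2: Doha, Dubai, Minsk, Quito, Sofia, Tokyo, Vilnius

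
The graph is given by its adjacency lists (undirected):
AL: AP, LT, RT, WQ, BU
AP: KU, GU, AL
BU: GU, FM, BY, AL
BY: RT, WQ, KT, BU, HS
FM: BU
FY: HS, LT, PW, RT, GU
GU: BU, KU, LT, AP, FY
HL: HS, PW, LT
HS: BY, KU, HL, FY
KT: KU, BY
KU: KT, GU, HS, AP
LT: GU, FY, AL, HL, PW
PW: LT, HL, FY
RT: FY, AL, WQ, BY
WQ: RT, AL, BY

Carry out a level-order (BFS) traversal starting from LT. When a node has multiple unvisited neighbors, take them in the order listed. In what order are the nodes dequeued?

LT GU FY AL HL PW BU KU AP HS RT WQ FM BY KT

Visit LT; enqueue GU, FY, AL, HL, PW → queue [GU, FY, AL, HL, PW]
Visit GU; enqueue BU, KU, AP → queue [FY, AL, HL, PW, BU, KU, AP]
Visit FY; enqueue HS, RT → queue [AL, HL, PW, BU, KU, AP, HS, RT]
Visit AL; enqueue WQ → queue [HL, PW, BU, KU, AP, HS, RT, WQ]
Visit HL → queue [PW, BU, KU, AP, HS, RT, WQ]
Visit PW → queue [BU, KU, AP, HS, RT, WQ]
Visit BU; enqueue FM, BY → queue [KU, AP, HS, RT, WQ, FM, BY]
Visit KU; enqueue KT → queue [AP, HS, RT, WQ, FM, BY, KT]
Visit AP → queue [HS, RT, WQ, FM, BY, KT]
Visit HS → queue [RT, WQ, FM, BY, KT]
Visit RT → queue [WQ, FM, BY, KT]
Visit WQ → queue [FM, BY, KT]
Visit FM → queue [BY, KT]
Visit BY → queue [KT]
Visit KT → queue []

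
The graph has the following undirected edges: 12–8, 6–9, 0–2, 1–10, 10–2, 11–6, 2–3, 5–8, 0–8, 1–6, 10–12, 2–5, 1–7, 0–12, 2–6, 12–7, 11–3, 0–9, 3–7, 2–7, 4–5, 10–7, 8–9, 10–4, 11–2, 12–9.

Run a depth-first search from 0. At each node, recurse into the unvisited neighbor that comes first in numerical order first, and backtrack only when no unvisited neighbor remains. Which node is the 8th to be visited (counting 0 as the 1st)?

8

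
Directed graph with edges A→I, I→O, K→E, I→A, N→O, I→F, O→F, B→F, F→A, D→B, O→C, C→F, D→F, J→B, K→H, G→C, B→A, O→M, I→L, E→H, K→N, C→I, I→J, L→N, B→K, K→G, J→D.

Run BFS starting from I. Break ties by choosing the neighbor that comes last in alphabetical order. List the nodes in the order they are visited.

Visit I; enqueue O, L, J, F, A → queue [O, L, J, F, A]
Visit O; enqueue M, C → queue [L, J, F, A, M, C]
Visit L; enqueue N → queue [J, F, A, M, C, N]
Visit J; enqueue D, B → queue [F, A, M, C, N, D, B]
Visit F → queue [A, M, C, N, D, B]
Visit A → queue [M, C, N, D, B]
Visit M → queue [C, N, D, B]
Visit C → queue [N, D, B]
Visit N → queue [D, B]
Visit D → queue [B]
Visit B; enqueue K → queue [K]
Visit K; enqueue H, G, E → queue [H, G, E]
Visit H → queue [G, E]
Visit G → queue [E]
Visit E → queue []

I -> O -> L -> J -> F -> A -> M -> C -> N -> D -> B -> K -> H -> G -> E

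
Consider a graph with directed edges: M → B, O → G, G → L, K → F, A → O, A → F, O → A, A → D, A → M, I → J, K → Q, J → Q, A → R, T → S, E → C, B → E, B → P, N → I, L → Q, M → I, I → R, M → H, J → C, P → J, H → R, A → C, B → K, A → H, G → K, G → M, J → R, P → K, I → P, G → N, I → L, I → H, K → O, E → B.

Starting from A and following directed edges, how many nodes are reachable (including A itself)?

BFS from A visits: A, R, O, M, H, F, D, C, G, I, B, N, L, K, P, J, E, Q
Reachable nodes: 18 of 20 total.

18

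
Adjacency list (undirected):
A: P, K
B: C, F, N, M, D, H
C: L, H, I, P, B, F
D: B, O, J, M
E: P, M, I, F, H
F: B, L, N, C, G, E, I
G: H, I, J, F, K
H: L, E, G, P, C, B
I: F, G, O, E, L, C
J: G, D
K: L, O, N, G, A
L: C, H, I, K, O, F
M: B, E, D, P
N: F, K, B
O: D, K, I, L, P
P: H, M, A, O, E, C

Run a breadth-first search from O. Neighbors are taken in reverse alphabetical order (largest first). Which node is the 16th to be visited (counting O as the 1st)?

Visit O; enqueue P, L, K, I, D → queue [P, L, K, I, D]
Visit P; enqueue M, H, E, C, A → queue [L, K, I, D, M, H, E, C, A]
Visit L; enqueue F → queue [K, I, D, M, H, E, C, A, F]
Visit K; enqueue N, G → queue [I, D, M, H, E, C, A, F, N, G]
Visit I → queue [D, M, H, E, C, A, F, N, G]
Visit D; enqueue J, B → queue [M, H, E, C, A, F, N, G, J, B]
Visit M → queue [H, E, C, A, F, N, G, J, B]
Visit H → queue [E, C, A, F, N, G, J, B]
Visit E → queue [C, A, F, N, G, J, B]
Visit C → queue [A, F, N, G, J, B]
Visit A → queue [F, N, G, J, B]
Visit F → queue [N, G, J, B]
Visit N → queue [G, J, B]
Visit G → queue [J, B]
Visit J → queue [B]
Visit B → queue []

Visit order: O, P, L, K, I, D, M, H, E, C, A, F, N, G, J, B

B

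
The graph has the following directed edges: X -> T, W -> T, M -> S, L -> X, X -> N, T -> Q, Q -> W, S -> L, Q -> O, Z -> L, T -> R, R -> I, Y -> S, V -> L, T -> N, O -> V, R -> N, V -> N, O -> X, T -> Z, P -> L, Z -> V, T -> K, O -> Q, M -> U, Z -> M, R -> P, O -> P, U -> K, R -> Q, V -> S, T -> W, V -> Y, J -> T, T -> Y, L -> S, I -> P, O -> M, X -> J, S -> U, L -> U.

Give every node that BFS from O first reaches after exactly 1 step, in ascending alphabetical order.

M, P, Q, V, X

Level 0: O
Level 1: M, P, Q, V, X
Level 2: J, L, N, S, T, U, W, Y
Level 3: K, R, Z
Level 4: I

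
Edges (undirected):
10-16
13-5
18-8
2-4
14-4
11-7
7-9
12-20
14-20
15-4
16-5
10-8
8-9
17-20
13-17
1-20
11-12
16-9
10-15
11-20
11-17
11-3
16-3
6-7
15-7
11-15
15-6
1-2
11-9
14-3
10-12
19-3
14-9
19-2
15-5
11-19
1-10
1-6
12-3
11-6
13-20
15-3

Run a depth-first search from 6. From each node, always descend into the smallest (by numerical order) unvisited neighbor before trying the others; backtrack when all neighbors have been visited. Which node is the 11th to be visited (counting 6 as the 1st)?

10

Visit 6
6 → 1
1 → 2
2 → 4
4 → 14
14 → 3
3 → 11
11 → 7
7 → 9
9 → 8
8 → 10
10 → 12
12 → 20
20 → 13
13 → 5
5 → 15
5 → 16
13 → 17
8 → 18
11 → 19

Visit order: 6, 1, 2, 4, 14, 3, 11, 7, 9, 8, 10, 12, 20, 13, 5, 15, 16, 17, 18, 19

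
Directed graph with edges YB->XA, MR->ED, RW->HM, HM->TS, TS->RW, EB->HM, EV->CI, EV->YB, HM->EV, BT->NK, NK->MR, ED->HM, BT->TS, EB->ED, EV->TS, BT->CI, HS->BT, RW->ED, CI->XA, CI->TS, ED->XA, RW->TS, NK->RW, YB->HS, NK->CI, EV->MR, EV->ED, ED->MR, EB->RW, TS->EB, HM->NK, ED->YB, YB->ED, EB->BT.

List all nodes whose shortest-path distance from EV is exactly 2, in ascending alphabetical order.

EB, HM, HS, RW, XA

Level 0: EV
Level 1: CI, ED, MR, TS, YB
Level 2: EB, HM, HS, RW, XA
Level 3: BT, NK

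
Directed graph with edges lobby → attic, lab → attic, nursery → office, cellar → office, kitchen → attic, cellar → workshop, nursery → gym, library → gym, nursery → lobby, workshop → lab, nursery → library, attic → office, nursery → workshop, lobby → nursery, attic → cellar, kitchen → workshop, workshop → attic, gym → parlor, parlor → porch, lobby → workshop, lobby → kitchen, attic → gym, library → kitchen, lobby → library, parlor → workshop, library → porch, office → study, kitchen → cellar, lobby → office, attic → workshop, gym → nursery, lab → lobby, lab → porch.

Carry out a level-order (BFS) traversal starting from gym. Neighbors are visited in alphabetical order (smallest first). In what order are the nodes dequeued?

Visit gym; enqueue nursery, parlor → queue [nursery, parlor]
Visit nursery; enqueue library, lobby, office, workshop → queue [parlor, library, lobby, office, workshop]
Visit parlor; enqueue porch → queue [library, lobby, office, workshop, porch]
Visit library; enqueue kitchen → queue [lobby, office, workshop, porch, kitchen]
Visit lobby; enqueue attic → queue [office, workshop, porch, kitchen, attic]
Visit office; enqueue study → queue [workshop, porch, kitchen, attic, study]
Visit workshop; enqueue lab → queue [porch, kitchen, attic, study, lab]
Visit porch → queue [kitchen, attic, study, lab]
Visit kitchen; enqueue cellar → queue [attic, study, lab, cellar]
Visit attic → queue [study, lab, cellar]
Visit study → queue [lab, cellar]
Visit lab → queue [cellar]
Visit cellar → queue []

gym -> nursery -> parlor -> library -> lobby -> office -> workshop -> porch -> kitchen -> attic -> study -> lab -> cellar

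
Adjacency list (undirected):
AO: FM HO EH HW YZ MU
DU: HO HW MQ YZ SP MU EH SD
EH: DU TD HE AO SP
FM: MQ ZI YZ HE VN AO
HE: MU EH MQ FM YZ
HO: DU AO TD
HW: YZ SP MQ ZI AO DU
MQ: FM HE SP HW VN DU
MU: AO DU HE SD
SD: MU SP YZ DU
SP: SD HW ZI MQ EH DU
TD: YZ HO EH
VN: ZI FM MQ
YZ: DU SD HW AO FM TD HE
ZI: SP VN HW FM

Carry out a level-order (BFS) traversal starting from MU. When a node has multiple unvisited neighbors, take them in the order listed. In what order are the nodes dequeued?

Visit MU; enqueue AO, DU, HE, SD → queue [AO, DU, HE, SD]
Visit AO; enqueue FM, HO, EH, HW, YZ → queue [DU, HE, SD, FM, HO, EH, HW, YZ]
Visit DU; enqueue MQ, SP → queue [HE, SD, FM, HO, EH, HW, YZ, MQ, SP]
Visit HE → queue [SD, FM, HO, EH, HW, YZ, MQ, SP]
Visit SD → queue [FM, HO, EH, HW, YZ, MQ, SP]
Visit FM; enqueue ZI, VN → queue [HO, EH, HW, YZ, MQ, SP, ZI, VN]
Visit HO; enqueue TD → queue [EH, HW, YZ, MQ, SP, ZI, VN, TD]
Visit EH → queue [HW, YZ, MQ, SP, ZI, VN, TD]
Visit HW → queue [YZ, MQ, SP, ZI, VN, TD]
Visit YZ → queue [MQ, SP, ZI, VN, TD]
Visit MQ → queue [SP, ZI, VN, TD]
Visit SP → queue [ZI, VN, TD]
Visit ZI → queue [VN, TD]
Visit VN → queue [TD]
Visit TD → queue []

MU, AO, DU, HE, SD, FM, HO, EH, HW, YZ, MQ, SP, ZI, VN, TD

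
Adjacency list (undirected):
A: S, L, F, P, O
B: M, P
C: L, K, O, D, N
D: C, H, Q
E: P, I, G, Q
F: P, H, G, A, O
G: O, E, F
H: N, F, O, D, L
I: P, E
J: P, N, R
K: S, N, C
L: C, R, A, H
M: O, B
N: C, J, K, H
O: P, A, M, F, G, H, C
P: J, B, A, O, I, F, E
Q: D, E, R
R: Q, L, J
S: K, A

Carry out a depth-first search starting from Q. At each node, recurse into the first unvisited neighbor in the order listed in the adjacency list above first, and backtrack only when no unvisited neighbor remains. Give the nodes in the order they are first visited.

Q, D, C, L, R, J, P, B, M, O, A, S, K, N, H, F, G, E, I

Visit Q
Q → D
D → C
C → L
L → R
R → J
J → P
P → B
B → M
M → O
O → A
A → S
S → K
K → N
N → H
H → F
F → G
G → E
E → I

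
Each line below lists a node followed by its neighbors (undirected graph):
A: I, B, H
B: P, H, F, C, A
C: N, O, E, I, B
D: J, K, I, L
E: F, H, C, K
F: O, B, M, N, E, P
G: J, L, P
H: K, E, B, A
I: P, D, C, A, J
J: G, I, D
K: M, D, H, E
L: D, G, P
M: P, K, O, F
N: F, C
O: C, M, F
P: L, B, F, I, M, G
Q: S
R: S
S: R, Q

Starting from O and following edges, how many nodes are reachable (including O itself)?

BFS from O visits: O, C, M, F, N, E, I, B, P, K, H, D, A, J, L, G
Reachable nodes: 16 of 19 total.

16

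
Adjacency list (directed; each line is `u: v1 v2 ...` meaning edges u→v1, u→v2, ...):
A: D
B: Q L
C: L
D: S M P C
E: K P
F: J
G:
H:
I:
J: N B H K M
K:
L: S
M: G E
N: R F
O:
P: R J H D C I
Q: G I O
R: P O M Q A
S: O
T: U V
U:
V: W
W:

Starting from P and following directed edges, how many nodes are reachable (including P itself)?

BFS from P visits: P, R, J, I, H, D, C, Q, O, M, A, N, K, B, S, L, G, E, F
Reachable nodes: 19 of 23 total.

19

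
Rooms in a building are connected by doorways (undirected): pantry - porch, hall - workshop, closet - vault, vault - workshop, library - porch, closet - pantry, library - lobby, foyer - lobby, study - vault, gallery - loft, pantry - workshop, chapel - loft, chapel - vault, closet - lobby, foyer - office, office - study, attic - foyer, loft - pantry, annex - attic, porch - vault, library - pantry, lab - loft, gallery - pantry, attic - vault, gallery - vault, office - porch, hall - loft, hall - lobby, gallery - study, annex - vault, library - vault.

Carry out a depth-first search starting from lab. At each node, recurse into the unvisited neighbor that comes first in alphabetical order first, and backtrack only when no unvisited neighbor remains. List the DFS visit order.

Visit lab
lab → loft
loft → chapel
chapel → vault
vault → annex
annex → attic
attic → foyer
foyer → lobby
lobby → closet
closet → pantry
pantry → gallery
gallery → study
study → office
office → porch
porch → library
pantry → workshop
workshop → hall

lab loft chapel vault annex attic foyer lobby closet pantry gallery study office porch library workshop hall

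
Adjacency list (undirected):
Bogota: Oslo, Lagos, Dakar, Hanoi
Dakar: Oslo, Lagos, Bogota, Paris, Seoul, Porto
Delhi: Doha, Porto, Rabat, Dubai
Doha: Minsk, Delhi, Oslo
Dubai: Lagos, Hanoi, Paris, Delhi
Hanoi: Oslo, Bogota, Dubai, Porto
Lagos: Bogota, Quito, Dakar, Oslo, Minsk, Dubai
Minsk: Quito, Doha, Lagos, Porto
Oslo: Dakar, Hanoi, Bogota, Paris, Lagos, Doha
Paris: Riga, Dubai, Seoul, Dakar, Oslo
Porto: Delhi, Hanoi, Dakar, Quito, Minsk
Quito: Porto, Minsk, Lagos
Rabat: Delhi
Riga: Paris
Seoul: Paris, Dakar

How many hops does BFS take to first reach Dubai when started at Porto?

2

Level 0: Porto
Level 1: Dakar, Delhi, Hanoi, Minsk, Quito
Level 2: Bogota, Doha, Dubai, Lagos, Oslo, Paris, Rabat, Seoul
Level 3: Riga
Dubai first appears at level 2.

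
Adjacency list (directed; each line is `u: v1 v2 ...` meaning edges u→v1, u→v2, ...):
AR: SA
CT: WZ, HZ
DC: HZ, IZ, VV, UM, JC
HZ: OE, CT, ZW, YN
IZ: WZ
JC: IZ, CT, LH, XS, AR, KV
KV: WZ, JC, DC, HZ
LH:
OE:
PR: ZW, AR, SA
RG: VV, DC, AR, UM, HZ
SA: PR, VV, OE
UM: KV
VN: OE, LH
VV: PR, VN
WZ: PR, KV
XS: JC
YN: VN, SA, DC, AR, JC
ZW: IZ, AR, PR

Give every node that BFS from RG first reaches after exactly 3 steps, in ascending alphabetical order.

LH, WZ, XS

Level 0: RG
Level 1: AR, DC, HZ, UM, VV
Level 2: CT, IZ, JC, KV, OE, PR, SA, VN, YN, ZW
Level 3: LH, WZ, XS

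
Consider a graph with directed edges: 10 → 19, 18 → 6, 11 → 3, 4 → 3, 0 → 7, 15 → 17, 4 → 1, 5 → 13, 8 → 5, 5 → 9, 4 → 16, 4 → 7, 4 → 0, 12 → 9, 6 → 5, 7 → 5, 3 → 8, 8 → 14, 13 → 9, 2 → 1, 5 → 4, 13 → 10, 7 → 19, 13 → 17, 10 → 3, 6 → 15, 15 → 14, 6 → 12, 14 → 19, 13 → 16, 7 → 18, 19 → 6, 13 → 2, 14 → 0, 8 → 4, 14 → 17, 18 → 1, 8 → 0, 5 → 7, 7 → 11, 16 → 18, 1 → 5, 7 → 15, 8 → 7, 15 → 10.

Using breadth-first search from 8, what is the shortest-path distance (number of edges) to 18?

2

Level 0: 8
Level 1: 0, 4, 5, 7, 14
Level 2: 1, 3, 9, 11, 13, 15, 16, 17, 18, 19
Level 3: 2, 6, 10
Level 4: 12
18 first appears at level 2.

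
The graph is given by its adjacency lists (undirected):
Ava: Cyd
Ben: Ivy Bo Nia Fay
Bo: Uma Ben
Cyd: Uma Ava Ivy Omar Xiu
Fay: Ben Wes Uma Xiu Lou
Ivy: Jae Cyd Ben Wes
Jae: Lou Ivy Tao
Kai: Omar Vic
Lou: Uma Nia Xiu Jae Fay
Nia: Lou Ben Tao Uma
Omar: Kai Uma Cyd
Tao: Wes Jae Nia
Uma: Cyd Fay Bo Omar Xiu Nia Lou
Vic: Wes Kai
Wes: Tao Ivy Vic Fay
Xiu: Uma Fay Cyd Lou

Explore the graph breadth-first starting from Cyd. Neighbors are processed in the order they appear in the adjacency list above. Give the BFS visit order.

Visit Cyd; enqueue Uma, Ava, Ivy, Omar, Xiu → queue [Uma, Ava, Ivy, Omar, Xiu]
Visit Uma; enqueue Fay, Bo, Nia, Lou → queue [Ava, Ivy, Omar, Xiu, Fay, Bo, Nia, Lou]
Visit Ava → queue [Ivy, Omar, Xiu, Fay, Bo, Nia, Lou]
Visit Ivy; enqueue Jae, Ben, Wes → queue [Omar, Xiu, Fay, Bo, Nia, Lou, Jae, Ben, Wes]
Visit Omar; enqueue Kai → queue [Xiu, Fay, Bo, Nia, Lou, Jae, Ben, Wes, Kai]
Visit Xiu → queue [Fay, Bo, Nia, Lou, Jae, Ben, Wes, Kai]
Visit Fay → queue [Bo, Nia, Lou, Jae, Ben, Wes, Kai]
Visit Bo → queue [Nia, Lou, Jae, Ben, Wes, Kai]
Visit Nia; enqueue Tao → queue [Lou, Jae, Ben, Wes, Kai, Tao]
Visit Lou → queue [Jae, Ben, Wes, Kai, Tao]
Visit Jae → queue [Ben, Wes, Kai, Tao]
Visit Ben → queue [Wes, Kai, Tao]
Visit Wes; enqueue Vic → queue [Kai, Tao, Vic]
Visit Kai → queue [Tao, Vic]
Visit Tao → queue [Vic]
Visit Vic → queue []

Cyd -> Uma -> Ava -> Ivy -> Omar -> Xiu -> Fay -> Bo -> Nia -> Lou -> Jae -> Ben -> Wes -> Kai -> Tao -> Vic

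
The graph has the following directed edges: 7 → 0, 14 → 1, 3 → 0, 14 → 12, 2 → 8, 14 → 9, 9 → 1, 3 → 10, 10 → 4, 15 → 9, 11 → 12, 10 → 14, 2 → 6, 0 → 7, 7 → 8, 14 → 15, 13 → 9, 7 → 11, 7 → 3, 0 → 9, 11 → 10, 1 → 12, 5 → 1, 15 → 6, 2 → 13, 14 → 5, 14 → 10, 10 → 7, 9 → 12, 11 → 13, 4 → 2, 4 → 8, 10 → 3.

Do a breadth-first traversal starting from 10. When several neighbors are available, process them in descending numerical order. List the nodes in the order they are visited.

10, 14, 7, 4, 3, 15, 12, 9, 5, 1, 11, 8, 0, 2, 6, 13

Visit 10; enqueue 14, 7, 4, 3 → queue [14, 7, 4, 3]
Visit 14; enqueue 15, 12, 9, 5, 1 → queue [7, 4, 3, 15, 12, 9, 5, 1]
Visit 7; enqueue 11, 8, 0 → queue [4, 3, 15, 12, 9, 5, 1, 11, 8, 0]
Visit 4; enqueue 2 → queue [3, 15, 12, 9, 5, 1, 11, 8, 0, 2]
Visit 3 → queue [15, 12, 9, 5, 1, 11, 8, 0, 2]
Visit 15; enqueue 6 → queue [12, 9, 5, 1, 11, 8, 0, 2, 6]
Visit 12 → queue [9, 5, 1, 11, 8, 0, 2, 6]
Visit 9 → queue [5, 1, 11, 8, 0, 2, 6]
Visit 5 → queue [1, 11, 8, 0, 2, 6]
Visit 1 → queue [11, 8, 0, 2, 6]
Visit 11; enqueue 13 → queue [8, 0, 2, 6, 13]
Visit 8 → queue [0, 2, 6, 13]
Visit 0 → queue [2, 6, 13]
Visit 2 → queue [6, 13]
Visit 6 → queue [13]
Visit 13 → queue []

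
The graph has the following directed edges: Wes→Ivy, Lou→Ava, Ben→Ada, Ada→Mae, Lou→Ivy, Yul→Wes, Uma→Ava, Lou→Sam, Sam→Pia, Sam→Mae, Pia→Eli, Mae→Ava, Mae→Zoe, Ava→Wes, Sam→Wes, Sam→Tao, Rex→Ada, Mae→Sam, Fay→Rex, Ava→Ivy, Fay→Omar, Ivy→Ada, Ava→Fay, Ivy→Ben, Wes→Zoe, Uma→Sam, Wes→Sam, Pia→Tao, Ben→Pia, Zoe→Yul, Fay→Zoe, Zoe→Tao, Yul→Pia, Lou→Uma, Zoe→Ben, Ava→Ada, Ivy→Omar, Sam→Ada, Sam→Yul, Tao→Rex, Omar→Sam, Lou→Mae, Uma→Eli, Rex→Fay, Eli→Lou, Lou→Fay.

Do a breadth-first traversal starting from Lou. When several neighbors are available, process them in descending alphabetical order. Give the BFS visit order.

Visit Lou; enqueue Uma, Sam, Mae, Ivy, Fay, Ava → queue [Uma, Sam, Mae, Ivy, Fay, Ava]
Visit Uma; enqueue Eli → queue [Sam, Mae, Ivy, Fay, Ava, Eli]
Visit Sam; enqueue Yul, Wes, Tao, Pia, Ada → queue [Mae, Ivy, Fay, Ava, Eli, Yul, Wes, Tao, Pia, Ada]
Visit Mae; enqueue Zoe → queue [Ivy, Fay, Ava, Eli, Yul, Wes, Tao, Pia, Ada, Zoe]
Visit Ivy; enqueue Omar, Ben → queue [Fay, Ava, Eli, Yul, Wes, Tao, Pia, Ada, Zoe, Omar, Ben]
Visit Fay; enqueue Rex → queue [Ava, Eli, Yul, Wes, Tao, Pia, Ada, Zoe, Omar, Ben, Rex]
Visit Ava → queue [Eli, Yul, Wes, Tao, Pia, Ada, Zoe, Omar, Ben, Rex]
Visit Eli → queue [Yul, Wes, Tao, Pia, Ada, Zoe, Omar, Ben, Rex]
Visit Yul → queue [Wes, Tao, Pia, Ada, Zoe, Omar, Ben, Rex]
Visit Wes → queue [Tao, Pia, Ada, Zoe, Omar, Ben, Rex]
Visit Tao → queue [Pia, Ada, Zoe, Omar, Ben, Rex]
Visit Pia → queue [Ada, Zoe, Omar, Ben, Rex]
Visit Ada → queue [Zoe, Omar, Ben, Rex]
Visit Zoe → queue [Omar, Ben, Rex]
Visit Omar → queue [Ben, Rex]
Visit Ben → queue [Rex]
Visit Rex → queue []

Lou, Uma, Sam, Mae, Ivy, Fay, Ava, Eli, Yul, Wes, Tao, Pia, Ada, Zoe, Omar, Ben, Rex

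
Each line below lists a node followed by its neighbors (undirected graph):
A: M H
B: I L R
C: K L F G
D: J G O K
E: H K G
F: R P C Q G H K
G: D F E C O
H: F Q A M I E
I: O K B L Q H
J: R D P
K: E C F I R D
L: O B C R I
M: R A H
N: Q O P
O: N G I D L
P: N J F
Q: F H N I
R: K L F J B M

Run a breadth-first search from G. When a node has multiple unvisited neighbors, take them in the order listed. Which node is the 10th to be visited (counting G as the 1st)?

P

Visit G; enqueue D, F, E, C, O → queue [D, F, E, C, O]
Visit D; enqueue J, K → queue [F, E, C, O, J, K]
Visit F; enqueue R, P, Q, H → queue [E, C, O, J, K, R, P, Q, H]
Visit E → queue [C, O, J, K, R, P, Q, H]
Visit C; enqueue L → queue [O, J, K, R, P, Q, H, L]
Visit O; enqueue N, I → queue [J, K, R, P, Q, H, L, N, I]
Visit J → queue [K, R, P, Q, H, L, N, I]
Visit K → queue [R, P, Q, H, L, N, I]
Visit R; enqueue B, M → queue [P, Q, H, L, N, I, B, M]
Visit P → queue [Q, H, L, N, I, B, M]
Visit Q → queue [H, L, N, I, B, M]
Visit H; enqueue A → queue [L, N, I, B, M, A]
Visit L → queue [N, I, B, M, A]
Visit N → queue [I, B, M, A]
Visit I → queue [B, M, A]
Visit B → queue [M, A]
Visit M → queue [A]
Visit A → queue []

Visit order: G, D, F, E, C, O, J, K, R, P, Q, H, L, N, I, B, M, A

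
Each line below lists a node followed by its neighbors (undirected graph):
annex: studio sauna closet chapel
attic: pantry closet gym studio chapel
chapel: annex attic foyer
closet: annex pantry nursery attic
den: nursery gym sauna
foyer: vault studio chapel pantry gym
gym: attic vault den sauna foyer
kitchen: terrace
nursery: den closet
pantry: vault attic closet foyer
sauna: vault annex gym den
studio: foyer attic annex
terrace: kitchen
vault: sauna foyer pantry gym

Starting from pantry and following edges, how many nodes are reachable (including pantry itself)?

BFS from pantry visits: pantry, vault, attic, closet, foyer, sauna, gym, studio, chapel, annex, nursery, den
Reachable nodes: 12 of 14 total.

12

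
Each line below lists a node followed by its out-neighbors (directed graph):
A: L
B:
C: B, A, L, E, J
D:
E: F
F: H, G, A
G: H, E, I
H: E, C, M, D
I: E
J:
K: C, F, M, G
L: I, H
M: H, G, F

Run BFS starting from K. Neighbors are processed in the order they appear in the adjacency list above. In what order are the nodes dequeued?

K → C → F → M → G → B → A → L → E → J → H → I → D

Visit K; enqueue C, F, M, G → queue [C, F, M, G]
Visit C; enqueue B, A, L, E, J → queue [F, M, G, B, A, L, E, J]
Visit F; enqueue H → queue [M, G, B, A, L, E, J, H]
Visit M → queue [G, B, A, L, E, J, H]
Visit G; enqueue I → queue [B, A, L, E, J, H, I]
Visit B → queue [A, L, E, J, H, I]
Visit A → queue [L, E, J, H, I]
Visit L → queue [E, J, H, I]
Visit E → queue [J, H, I]
Visit J → queue [H, I]
Visit H; enqueue D → queue [I, D]
Visit I → queue [D]
Visit D → queue []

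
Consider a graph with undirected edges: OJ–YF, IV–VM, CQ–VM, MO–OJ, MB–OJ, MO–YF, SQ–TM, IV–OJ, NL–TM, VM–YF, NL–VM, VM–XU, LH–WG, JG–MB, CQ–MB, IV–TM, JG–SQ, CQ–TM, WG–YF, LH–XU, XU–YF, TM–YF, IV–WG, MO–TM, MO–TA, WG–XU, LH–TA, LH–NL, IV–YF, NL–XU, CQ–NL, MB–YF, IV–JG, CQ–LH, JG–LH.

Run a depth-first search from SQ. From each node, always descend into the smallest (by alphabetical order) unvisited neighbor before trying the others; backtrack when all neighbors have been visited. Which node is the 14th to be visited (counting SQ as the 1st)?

XU

Visit SQ
SQ → JG
JG → IV
IV → OJ
OJ → MB
MB → CQ
CQ → LH
LH → NL
NL → TM
TM → MO
MO → TA
MO → YF
YF → VM
VM → XU
XU → WG

Visit order: SQ, JG, IV, OJ, MB, CQ, LH, NL, TM, MO, TA, YF, VM, XU, WG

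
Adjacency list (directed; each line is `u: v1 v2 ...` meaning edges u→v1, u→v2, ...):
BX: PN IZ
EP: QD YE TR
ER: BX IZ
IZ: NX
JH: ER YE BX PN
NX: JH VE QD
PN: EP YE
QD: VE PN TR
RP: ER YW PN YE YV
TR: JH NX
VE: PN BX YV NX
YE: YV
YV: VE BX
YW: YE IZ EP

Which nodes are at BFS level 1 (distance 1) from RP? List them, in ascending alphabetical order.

Level 0: RP
Level 1: ER, PN, YE, YV, YW
Level 2: BX, EP, IZ, VE
Level 3: NX, QD, TR
Level 4: JH

ER, PN, YE, YV, YW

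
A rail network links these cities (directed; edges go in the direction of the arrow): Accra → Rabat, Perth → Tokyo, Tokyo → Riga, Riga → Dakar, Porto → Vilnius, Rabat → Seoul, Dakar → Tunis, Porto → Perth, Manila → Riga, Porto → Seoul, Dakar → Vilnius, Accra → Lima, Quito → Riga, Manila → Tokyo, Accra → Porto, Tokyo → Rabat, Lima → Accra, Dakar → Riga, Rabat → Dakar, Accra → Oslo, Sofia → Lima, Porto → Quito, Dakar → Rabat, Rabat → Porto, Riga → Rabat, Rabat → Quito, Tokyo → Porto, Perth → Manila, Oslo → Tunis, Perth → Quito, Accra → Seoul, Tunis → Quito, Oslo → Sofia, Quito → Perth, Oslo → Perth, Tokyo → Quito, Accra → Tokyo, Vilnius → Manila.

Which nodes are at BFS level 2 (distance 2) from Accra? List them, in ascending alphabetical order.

Dakar, Perth, Quito, Riga, Sofia, Tunis, Vilnius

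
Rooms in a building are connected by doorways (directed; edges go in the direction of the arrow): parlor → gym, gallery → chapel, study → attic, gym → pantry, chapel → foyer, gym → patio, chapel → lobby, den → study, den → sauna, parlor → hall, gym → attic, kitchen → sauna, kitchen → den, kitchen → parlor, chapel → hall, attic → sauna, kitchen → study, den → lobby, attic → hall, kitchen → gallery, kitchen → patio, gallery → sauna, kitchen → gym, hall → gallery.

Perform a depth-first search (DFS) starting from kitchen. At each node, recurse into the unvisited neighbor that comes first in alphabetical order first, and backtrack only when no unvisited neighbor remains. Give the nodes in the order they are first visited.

Visit kitchen
kitchen → den
den → lobby
den → sauna
den → study
study → attic
attic → hall
hall → gallery
gallery → chapel
chapel → foyer
kitchen → gym
gym → pantry
gym → patio
kitchen → parlor

kitchen -> den -> lobby -> sauna -> study -> attic -> hall -> gallery -> chapel -> foyer -> gym -> pantry -> patio -> parlor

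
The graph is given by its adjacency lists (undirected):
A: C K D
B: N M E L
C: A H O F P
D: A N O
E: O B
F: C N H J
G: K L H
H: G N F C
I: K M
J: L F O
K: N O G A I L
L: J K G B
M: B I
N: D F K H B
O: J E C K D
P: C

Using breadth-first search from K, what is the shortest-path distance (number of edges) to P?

3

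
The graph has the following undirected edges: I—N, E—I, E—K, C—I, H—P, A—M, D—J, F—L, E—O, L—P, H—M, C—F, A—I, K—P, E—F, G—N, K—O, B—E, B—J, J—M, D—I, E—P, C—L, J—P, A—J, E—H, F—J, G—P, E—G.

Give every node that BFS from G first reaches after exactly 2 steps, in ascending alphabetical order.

B, F, H, I, J, K, L, O

Level 0: G
Level 1: E, N, P
Level 2: B, F, H, I, J, K, L, O
Level 3: A, C, D, M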